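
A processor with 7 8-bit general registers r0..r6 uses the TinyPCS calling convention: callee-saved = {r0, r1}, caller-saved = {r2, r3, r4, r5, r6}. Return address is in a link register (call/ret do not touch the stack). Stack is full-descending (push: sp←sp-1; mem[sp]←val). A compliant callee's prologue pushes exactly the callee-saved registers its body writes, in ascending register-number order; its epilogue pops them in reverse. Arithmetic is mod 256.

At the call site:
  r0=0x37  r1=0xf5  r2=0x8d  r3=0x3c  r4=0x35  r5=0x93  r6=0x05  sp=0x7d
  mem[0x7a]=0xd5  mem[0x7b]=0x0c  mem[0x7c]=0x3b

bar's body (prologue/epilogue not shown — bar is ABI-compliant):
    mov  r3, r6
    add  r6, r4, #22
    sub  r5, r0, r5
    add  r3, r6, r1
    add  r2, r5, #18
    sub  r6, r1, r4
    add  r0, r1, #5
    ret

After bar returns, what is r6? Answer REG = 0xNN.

REG = 0xc0

prologue: push r0 → mem[0x7c]=0x37, sp=0x7c
body[0] mov  r3, r6 → r3=0x05
body[1] add  r6, r4, #22 → r6=0x4b
body[2] sub  r5, r0, r5 → r5=0xa4
body[3] add  r3, r6, r1 → r3=0x40
body[4] add  r2, r5, #18 → r2=0xb6
body[5] sub  r6, r1, r4 → r6=0xc0
body[6] add  r0, r1, #5 → r0=0xfa
epilogue: pop r0=0x37, sp=0x7d
r6 is caller-saved → body value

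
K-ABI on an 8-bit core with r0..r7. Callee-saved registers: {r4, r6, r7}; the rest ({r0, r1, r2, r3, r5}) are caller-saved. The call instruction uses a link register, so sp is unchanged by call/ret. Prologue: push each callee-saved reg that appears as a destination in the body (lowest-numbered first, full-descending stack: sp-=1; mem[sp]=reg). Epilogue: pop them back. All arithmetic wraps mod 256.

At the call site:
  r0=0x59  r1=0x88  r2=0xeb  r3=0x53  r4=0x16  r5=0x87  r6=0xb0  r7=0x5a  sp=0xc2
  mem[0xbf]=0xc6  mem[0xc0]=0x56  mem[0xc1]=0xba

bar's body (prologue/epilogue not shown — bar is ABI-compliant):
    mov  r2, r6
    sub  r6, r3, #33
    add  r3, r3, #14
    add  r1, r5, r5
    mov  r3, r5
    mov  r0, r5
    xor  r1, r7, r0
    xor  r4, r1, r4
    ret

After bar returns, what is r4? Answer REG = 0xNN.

REG = 0x16

prologue: push r4 -> mem[0xc1]=0x16, sp=0xc1
prologue: push r6 -> mem[0xc0]=0xb0, sp=0xc0
body[0] mov  r2, r6 -> r2=0xb0
body[1] sub  r6, r3, #33 -> r6=0x32
body[2] add  r3, r3, #14 -> r3=0x61
body[3] add  r1, r5, r5 -> r1=0x0e
body[4] mov  r3, r5 -> r3=0x87
body[5] mov  r0, r5 -> r0=0x87
body[6] xor  r1, r7, r0 -> r1=0xdd
body[7] xor  r4, r1, r4 -> r4=0xcb
epilogue: pop r6=0xb0, sp=0xc1
epilogue: pop r4=0x16, sp=0xc2
r4 is callee-saved -> restored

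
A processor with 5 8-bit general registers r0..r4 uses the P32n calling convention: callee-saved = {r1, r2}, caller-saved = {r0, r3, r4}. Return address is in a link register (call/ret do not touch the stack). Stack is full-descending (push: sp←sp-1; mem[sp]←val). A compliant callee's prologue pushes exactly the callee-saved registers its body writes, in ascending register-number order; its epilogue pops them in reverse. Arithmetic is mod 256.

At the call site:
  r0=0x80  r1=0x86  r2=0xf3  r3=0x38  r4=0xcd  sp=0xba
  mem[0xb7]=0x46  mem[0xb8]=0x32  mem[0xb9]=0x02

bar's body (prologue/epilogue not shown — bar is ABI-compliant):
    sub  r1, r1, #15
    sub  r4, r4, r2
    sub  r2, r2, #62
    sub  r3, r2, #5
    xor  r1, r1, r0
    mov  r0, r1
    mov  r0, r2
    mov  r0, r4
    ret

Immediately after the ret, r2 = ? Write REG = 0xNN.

REG = 0xf3

prologue: push r1 → mem[0xb9]=0x86, sp=0xb9
prologue: push r2 → mem[0xb8]=0xf3, sp=0xb8
body[0] sub  r1, r1, #15 → r1=0x77
body[1] sub  r4, r4, r2 → r4=0xda
body[2] sub  r2, r2, #62 → r2=0xb5
body[3] sub  r3, r2, #5 → r3=0xb0
body[4] xor  r1, r1, r0 → r1=0xf7
body[5] mov  r0, r1 → r0=0xf7
body[6] mov  r0, r2 → r0=0xb5
body[7] mov  r0, r4 → r0=0xda
epilogue: pop r2=0xf3, sp=0xb9
epilogue: pop r1=0x86, sp=0xba
r2 is callee-saved → restored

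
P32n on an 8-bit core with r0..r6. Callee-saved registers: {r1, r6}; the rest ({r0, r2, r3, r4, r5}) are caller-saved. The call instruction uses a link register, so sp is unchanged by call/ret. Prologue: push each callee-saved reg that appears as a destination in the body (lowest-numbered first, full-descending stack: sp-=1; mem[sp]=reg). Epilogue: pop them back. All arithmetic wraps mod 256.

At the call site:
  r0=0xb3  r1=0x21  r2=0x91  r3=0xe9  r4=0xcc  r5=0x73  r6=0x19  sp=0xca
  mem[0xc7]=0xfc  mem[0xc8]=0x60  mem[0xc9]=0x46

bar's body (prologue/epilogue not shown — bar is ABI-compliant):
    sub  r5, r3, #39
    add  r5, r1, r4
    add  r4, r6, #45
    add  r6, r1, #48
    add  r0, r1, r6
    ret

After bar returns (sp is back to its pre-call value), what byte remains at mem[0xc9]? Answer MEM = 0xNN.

prologue: push r6 → mem[0xc9]=0x19, sp=0xc9
body[0] sub  r5, r3, #39 → r5=0xc2
body[1] add  r5, r1, r4 → r5=0xed
body[2] add  r4, r6, #45 → r4=0x46
body[3] add  r6, r1, #48 → r6=0x51
body[4] add  r0, r1, r6 → r0=0x72
epilogue: pop r6=0x19, sp=0xca
prologue pushed ['r6'] at ['0xc9']

MEM = 0x19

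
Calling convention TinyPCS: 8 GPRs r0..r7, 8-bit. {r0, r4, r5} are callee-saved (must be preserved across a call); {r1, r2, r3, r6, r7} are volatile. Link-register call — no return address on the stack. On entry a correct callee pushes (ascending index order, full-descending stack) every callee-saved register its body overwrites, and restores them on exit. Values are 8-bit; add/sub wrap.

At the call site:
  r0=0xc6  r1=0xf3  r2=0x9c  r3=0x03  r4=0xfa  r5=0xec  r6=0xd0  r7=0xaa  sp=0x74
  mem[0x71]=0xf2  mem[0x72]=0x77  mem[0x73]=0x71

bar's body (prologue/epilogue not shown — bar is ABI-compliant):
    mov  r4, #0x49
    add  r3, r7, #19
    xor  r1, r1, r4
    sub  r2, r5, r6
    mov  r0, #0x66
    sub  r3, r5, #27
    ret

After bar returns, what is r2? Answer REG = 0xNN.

REG = 0x1c

prologue: push r0 -> mem[0x73]=0xc6, sp=0x73
prologue: push r4 -> mem[0x72]=0xfa, sp=0x72
body[0] mov  r4, #0x49 -> r4=0x49
body[1] add  r3, r7, #19 -> r3=0xbd
body[2] xor  r1, r1, r4 -> r1=0xba
body[3] sub  r2, r5, r6 -> r2=0x1c
body[4] mov  r0, #0x66 -> r0=0x66
body[5] sub  r3, r5, #27 -> r3=0xd1
epilogue: pop r4=0xfa, sp=0x73
epilogue: pop r0=0xc6, sp=0x74
r2 is caller-saved -> body value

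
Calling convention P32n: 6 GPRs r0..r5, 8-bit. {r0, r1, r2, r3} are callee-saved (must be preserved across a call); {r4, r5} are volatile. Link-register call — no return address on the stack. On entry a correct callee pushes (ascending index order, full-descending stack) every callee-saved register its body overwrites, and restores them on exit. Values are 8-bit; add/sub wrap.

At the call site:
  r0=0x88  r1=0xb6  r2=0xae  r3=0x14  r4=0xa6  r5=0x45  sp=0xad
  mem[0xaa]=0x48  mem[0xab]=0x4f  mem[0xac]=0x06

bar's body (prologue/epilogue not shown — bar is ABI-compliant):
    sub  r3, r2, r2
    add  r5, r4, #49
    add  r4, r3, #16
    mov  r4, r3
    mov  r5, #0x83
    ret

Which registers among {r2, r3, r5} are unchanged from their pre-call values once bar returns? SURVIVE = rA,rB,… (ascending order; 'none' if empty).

prologue: push r3 → mem[0xac]=0x14, sp=0xac
body[0] sub  r3, r2, r2 → r3=0x00
body[1] add  r5, r4, #49 → r5=0xd7
body[2] add  r4, r3, #16 → r4=0x10
body[3] mov  r4, r3 → r4=0x00
body[4] mov  r5, #0x83 → r5=0x83
epilogue: pop r3=0x14, sp=0xad
r2: callee-saved, written=False
r3: callee-saved, written=True
r5: caller-saved, written=True

SURVIVE = r2,r3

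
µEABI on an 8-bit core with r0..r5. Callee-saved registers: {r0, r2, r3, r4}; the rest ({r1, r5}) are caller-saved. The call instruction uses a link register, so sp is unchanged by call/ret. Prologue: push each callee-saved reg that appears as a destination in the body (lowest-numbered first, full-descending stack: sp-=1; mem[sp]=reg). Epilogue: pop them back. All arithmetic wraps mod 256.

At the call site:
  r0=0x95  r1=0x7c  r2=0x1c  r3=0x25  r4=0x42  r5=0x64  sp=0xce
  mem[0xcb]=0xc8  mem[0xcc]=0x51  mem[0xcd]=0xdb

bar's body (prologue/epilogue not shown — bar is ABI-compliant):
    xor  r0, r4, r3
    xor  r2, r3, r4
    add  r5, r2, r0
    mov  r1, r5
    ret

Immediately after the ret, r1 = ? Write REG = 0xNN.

REG = 0xce

prologue: push r0 -> mem[0xcd]=0x95, sp=0xcd
prologue: push r2 -> mem[0xcc]=0x1c, sp=0xcc
body[0] xor  r0, r4, r3 -> r0=0x67
body[1] xor  r2, r3, r4 -> r2=0x67
body[2] add  r5, r2, r0 -> r5=0xce
body[3] mov  r1, r5 -> r1=0xce
epilogue: pop r2=0x1c, sp=0xcd
epilogue: pop r0=0x95, sp=0xce
r1 is caller-saved -> body value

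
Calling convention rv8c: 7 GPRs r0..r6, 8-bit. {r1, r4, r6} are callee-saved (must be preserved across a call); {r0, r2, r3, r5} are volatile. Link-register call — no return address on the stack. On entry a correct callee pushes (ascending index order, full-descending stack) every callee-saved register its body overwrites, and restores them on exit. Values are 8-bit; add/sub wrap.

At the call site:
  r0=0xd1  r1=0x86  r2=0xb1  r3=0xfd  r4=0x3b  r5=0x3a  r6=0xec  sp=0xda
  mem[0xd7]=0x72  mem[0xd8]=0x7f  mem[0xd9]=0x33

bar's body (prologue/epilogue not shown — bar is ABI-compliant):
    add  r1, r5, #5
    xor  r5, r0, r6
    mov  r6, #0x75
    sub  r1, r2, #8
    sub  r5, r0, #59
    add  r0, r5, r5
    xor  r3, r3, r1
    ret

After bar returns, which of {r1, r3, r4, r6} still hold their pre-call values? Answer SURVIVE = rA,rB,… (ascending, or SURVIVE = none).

SURVIVE = r1,r4,r6

prologue: push r1 -> mem[0xd9]=0x86, sp=0xd9
prologue: push r6 -> mem[0xd8]=0xec, sp=0xd8
body[0] add  r1, r5, #5 -> r1=0x3f
body[1] xor  r5, r0, r6 -> r5=0x3d
body[2] mov  r6, #0x75 -> r6=0x75
body[3] sub  r1, r2, #8 -> r1=0xa9
body[4] sub  r5, r0, #59 -> r5=0x96
body[5] add  r0, r5, r5 -> r0=0x2c
body[6] xor  r3, r3, r1 -> r3=0x54
epilogue: pop r6=0xec, sp=0xd9
epilogue: pop r1=0x86, sp=0xda
r1: callee-saved, written=True
r3: caller-saved, written=True
r4: callee-saved, written=False
r6: callee-saved, written=True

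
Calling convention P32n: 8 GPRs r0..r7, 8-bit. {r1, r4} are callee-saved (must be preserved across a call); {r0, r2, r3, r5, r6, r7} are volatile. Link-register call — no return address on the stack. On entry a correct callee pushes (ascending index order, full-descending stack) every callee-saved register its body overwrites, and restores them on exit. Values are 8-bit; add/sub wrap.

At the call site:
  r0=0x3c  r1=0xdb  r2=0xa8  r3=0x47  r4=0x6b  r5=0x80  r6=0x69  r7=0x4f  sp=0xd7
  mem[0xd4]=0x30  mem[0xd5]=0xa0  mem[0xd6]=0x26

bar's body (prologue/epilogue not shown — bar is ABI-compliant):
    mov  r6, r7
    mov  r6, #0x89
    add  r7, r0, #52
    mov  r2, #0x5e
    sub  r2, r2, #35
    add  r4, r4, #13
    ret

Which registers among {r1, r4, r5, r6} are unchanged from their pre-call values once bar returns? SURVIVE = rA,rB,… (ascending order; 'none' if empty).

prologue: push r4 → mem[0xd6]=0x6b, sp=0xd6
body[0] mov  r6, r7 → r6=0x4f
body[1] mov  r6, #0x89 → r6=0x89
body[2] add  r7, r0, #52 → r7=0x70
body[3] mov  r2, #0x5e → r2=0x5e
body[4] sub  r2, r2, #35 → r2=0x3b
body[5] add  r4, r4, #13 → r4=0x78
epilogue: pop r4=0x6b, sp=0xd7
r1: callee-saved, written=False
r4: callee-saved, written=True
r5: caller-saved, written=False
r6: caller-saved, written=True

SURVIVE = r1,r4,r5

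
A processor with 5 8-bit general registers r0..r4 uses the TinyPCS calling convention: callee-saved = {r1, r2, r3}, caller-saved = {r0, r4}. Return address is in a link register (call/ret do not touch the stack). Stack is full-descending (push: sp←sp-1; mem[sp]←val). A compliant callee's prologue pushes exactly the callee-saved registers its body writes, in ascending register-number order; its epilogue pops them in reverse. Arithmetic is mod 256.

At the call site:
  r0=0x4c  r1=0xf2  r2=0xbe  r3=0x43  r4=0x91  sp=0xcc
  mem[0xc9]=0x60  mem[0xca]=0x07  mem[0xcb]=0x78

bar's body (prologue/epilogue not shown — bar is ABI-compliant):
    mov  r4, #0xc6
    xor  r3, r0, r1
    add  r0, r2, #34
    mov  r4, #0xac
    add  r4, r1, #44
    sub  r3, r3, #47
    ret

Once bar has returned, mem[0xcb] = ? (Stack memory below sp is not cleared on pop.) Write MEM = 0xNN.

prologue: push r3 → mem[0xcb]=0x43, sp=0xcb
body[0] mov  r4, #0xc6 → r4=0xc6
body[1] xor  r3, r0, r1 → r3=0xbe
body[2] add  r0, r2, #34 → r0=0xe0
body[3] mov  r4, #0xac → r4=0xac
body[4] add  r4, r1, #44 → r4=0x1e
body[5] sub  r3, r3, #47 → r3=0x8f
epilogue: pop r3=0x43, sp=0xcc
prologue pushed ['r3'] at ['0xcb']

MEM = 0x43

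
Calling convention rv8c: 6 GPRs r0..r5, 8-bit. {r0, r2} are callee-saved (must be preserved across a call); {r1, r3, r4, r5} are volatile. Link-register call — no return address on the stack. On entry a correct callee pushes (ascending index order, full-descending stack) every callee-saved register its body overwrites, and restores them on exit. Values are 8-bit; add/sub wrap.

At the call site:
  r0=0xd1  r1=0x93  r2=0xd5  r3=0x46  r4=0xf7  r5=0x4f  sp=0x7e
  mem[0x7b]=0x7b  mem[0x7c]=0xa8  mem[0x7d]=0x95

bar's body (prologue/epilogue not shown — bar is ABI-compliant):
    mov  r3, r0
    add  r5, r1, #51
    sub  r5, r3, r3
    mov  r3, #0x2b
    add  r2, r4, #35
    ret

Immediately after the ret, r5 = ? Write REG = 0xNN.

REG = 0x00

prologue: push r2 → mem[0x7d]=0xd5, sp=0x7d
body[0] mov  r3, r0 → r3=0xd1
body[1] add  r5, r1, #51 → r5=0xc6
body[2] sub  r5, r3, r3 → r5=0x00
body[3] mov  r3, #0x2b → r3=0x2b
body[4] add  r2, r4, #35 → r2=0x1a
epilogue: pop r2=0xd5, sp=0x7e
r5 is caller-saved → body value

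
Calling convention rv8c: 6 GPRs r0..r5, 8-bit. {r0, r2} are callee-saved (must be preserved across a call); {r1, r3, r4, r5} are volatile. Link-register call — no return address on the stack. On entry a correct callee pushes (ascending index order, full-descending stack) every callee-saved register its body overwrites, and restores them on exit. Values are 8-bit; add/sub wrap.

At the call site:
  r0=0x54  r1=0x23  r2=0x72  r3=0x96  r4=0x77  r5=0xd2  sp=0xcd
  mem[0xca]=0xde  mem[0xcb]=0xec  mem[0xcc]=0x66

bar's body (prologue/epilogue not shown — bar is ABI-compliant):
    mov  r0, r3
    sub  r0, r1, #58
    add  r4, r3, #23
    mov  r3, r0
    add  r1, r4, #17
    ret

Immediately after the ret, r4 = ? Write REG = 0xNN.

prologue: push r0 -> mem[0xcc]=0x54, sp=0xcc
body[0] mov  r0, r3 -> r0=0x96
body[1] sub  r0, r1, #58 -> r0=0xe9
body[2] add  r4, r3, #23 -> r4=0xad
body[3] mov  r3, r0 -> r3=0xe9
body[4] add  r1, r4, #17 -> r1=0xbe
epilogue: pop r0=0x54, sp=0xcd
r4 is caller-saved -> body value

REG = 0xad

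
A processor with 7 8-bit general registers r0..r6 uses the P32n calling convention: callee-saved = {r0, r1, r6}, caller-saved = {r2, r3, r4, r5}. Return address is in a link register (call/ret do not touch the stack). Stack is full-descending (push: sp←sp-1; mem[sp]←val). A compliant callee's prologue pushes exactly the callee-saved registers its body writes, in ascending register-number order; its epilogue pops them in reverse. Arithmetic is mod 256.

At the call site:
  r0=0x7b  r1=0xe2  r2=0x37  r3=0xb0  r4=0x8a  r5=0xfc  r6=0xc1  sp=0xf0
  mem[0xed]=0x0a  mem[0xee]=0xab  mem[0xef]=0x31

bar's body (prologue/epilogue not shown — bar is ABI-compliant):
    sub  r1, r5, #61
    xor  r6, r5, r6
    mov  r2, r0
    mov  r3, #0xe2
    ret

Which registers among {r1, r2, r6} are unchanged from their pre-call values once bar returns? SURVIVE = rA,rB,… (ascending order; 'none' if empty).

SURVIVE = r1,r6

prologue: push r1 → mem[0xef]=0xe2, sp=0xef
prologue: push r6 → mem[0xee]=0xc1, sp=0xee
body[0] sub  r1, r5, #61 → r1=0xbf
body[1] xor  r6, r5, r6 → r6=0x3d
body[2] mov  r2, r0 → r2=0x7b
body[3] mov  r3, #0xe2 → r3=0xe2
epilogue: pop r6=0xc1, sp=0xef
epilogue: pop r1=0xe2, sp=0xf0
r1: callee-saved, written=True
r2: caller-saved, written=True
r6: callee-saved, written=True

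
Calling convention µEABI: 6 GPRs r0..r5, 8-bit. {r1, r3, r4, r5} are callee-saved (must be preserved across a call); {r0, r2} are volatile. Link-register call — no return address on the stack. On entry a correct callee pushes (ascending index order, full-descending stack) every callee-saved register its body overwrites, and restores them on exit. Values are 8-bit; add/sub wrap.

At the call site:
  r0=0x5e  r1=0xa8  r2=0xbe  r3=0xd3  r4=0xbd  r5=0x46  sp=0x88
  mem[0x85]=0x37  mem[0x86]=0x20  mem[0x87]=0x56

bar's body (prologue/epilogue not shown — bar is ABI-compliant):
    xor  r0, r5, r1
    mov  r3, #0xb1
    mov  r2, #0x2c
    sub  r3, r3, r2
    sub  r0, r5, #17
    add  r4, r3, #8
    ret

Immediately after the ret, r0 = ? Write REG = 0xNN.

prologue: push r3 → mem[0x87]=0xd3, sp=0x87
prologue: push r4 → mem[0x86]=0xbd, sp=0x86
body[0] xor  r0, r5, r1 → r0=0xee
body[1] mov  r3, #0xb1 → r3=0xb1
body[2] mov  r2, #0x2c → r2=0x2c
body[3] sub  r3, r3, r2 → r3=0x85
body[4] sub  r0, r5, #17 → r0=0x35
body[5] add  r4, r3, #8 → r4=0x8d
epilogue: pop r4=0xbd, sp=0x87
epilogue: pop r3=0xd3, sp=0x88
r0 is caller-saved → body value

REG = 0x35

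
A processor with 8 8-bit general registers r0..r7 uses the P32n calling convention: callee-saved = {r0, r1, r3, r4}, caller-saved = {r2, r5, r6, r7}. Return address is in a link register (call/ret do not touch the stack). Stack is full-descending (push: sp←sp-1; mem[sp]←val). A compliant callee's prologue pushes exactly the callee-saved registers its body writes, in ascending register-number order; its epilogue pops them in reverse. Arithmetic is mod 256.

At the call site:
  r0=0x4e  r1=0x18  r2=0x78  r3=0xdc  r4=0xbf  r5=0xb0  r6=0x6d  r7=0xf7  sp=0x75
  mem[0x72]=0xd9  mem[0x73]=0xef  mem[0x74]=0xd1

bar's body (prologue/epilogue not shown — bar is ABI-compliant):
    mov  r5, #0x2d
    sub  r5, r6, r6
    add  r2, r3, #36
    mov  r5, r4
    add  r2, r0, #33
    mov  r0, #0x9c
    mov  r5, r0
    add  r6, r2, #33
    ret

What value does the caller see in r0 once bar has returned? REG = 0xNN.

REG = 0x4e

prologue: push r0 → mem[0x74]=0x4e, sp=0x74
body[0] mov  r5, #0x2d → r5=0x2d
body[1] sub  r5, r6, r6 → r5=0x00
body[2] add  r2, r3, #36 → r2=0x00
body[3] mov  r5, r4 → r5=0xbf
body[4] add  r2, r0, #33 → r2=0x6f
body[5] mov  r0, #0x9c → r0=0x9c
body[6] mov  r5, r0 → r5=0x9c
body[7] add  r6, r2, #33 → r6=0x90
epilogue: pop r0=0x4e, sp=0x75
r0 is callee-saved → restored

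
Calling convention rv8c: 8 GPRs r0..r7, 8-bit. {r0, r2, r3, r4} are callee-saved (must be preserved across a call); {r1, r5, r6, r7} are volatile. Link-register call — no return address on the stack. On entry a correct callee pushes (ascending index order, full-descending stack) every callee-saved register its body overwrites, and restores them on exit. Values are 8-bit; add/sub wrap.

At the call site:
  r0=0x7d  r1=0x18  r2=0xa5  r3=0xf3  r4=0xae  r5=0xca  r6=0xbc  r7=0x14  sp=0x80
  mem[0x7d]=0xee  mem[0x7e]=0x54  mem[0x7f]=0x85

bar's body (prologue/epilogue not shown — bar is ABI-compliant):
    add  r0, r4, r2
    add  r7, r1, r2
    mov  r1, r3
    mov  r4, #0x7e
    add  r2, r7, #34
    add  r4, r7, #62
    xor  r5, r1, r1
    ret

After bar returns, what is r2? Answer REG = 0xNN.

REG = 0xa5

prologue: push r0 → mem[0x7f]=0x7d, sp=0x7f
prologue: push r2 → mem[0x7e]=0xa5, sp=0x7e
prologue: push r4 → mem[0x7d]=0xae, sp=0x7d
body[0] add  r0, r4, r2 → r0=0x53
body[1] add  r7, r1, r2 → r7=0xbd
body[2] mov  r1, r3 → r1=0xf3
body[3] mov  r4, #0x7e → r4=0x7e
body[4] add  r2, r7, #34 → r2=0xdf
body[5] add  r4, r7, #62 → r4=0xfb
body[6] xor  r5, r1, r1 → r5=0x00
epilogue: pop r4=0xae, sp=0x7e
epilogue: pop r2=0xa5, sp=0x7f
epilogue: pop r0=0x7d, sp=0x80
r2 is callee-saved → restored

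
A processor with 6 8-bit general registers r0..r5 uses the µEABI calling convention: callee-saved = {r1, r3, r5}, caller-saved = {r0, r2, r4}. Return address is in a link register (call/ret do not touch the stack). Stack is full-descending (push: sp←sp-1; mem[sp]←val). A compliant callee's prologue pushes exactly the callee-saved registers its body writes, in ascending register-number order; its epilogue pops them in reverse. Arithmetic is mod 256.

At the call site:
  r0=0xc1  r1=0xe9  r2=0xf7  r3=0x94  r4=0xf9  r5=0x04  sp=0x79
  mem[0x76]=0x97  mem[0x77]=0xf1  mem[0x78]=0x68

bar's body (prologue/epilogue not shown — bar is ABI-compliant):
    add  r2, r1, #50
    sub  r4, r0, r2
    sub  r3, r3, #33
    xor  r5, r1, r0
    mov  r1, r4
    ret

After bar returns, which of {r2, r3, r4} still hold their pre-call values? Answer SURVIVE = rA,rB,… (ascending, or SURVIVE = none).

prologue: push r1 → mem[0x78]=0xe9, sp=0x78
prologue: push r3 → mem[0x77]=0x94, sp=0x77
prologue: push r5 → mem[0x76]=0x04, sp=0x76
body[0] add  r2, r1, #50 → r2=0x1b
body[1] sub  r4, r0, r2 → r4=0xa6
body[2] sub  r3, r3, #33 → r3=0x73
body[3] xor  r5, r1, r0 → r5=0x28
body[4] mov  r1, r4 → r1=0xa6
epilogue: pop r5=0x04, sp=0x77
epilogue: pop r3=0x94, sp=0x78
epilogue: pop r1=0xe9, sp=0x79
r2: caller-saved, written=True
r3: callee-saved, written=True
r4: caller-saved, written=True

SURVIVE = r3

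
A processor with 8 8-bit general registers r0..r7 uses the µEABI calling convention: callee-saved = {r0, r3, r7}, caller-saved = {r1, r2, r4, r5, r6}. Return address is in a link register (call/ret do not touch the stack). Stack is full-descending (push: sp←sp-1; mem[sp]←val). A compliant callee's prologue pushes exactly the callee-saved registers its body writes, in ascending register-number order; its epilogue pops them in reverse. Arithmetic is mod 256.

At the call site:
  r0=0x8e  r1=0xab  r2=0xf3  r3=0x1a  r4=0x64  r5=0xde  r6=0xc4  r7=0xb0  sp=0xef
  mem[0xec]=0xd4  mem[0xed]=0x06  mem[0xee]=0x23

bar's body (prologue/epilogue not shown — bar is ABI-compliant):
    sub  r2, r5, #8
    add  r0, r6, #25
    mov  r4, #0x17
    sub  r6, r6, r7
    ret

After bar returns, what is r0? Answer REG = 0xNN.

REG = 0x8e

prologue: push r0 -> mem[0xee]=0x8e, sp=0xee
body[0] sub  r2, r5, #8 -> r2=0xd6
body[1] add  r0, r6, #25 -> r0=0xdd
body[2] mov  r4, #0x17 -> r4=0x17
body[3] sub  r6, r6, r7 -> r6=0x14
epilogue: pop r0=0x8e, sp=0xef
r0 is callee-saved -> restored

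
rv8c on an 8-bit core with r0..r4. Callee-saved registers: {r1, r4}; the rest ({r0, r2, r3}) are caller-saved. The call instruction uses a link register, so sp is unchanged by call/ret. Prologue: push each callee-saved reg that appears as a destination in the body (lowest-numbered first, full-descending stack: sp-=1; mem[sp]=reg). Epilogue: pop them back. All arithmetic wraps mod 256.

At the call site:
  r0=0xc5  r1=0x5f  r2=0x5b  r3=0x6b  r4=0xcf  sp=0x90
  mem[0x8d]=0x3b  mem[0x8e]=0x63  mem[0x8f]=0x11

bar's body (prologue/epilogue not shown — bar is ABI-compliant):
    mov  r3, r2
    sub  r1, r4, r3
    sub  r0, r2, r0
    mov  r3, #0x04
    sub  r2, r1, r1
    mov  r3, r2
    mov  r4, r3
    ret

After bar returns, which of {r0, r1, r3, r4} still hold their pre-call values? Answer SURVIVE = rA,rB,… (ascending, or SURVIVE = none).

prologue: push r1 -> mem[0x8f]=0x5f, sp=0x8f
prologue: push r4 -> mem[0x8e]=0xcf, sp=0x8e
body[0] mov  r3, r2 -> r3=0x5b
body[1] sub  r1, r4, r3 -> r1=0x74
body[2] sub  r0, r2, r0 -> r0=0x96
body[3] mov  r3, #0x04 -> r3=0x04
body[4] sub  r2, r1, r1 -> r2=0x00
body[5] mov  r3, r2 -> r3=0x00
body[6] mov  r4, r3 -> r4=0x00
epilogue: pop r4=0xcf, sp=0x8f
epilogue: pop r1=0x5f, sp=0x90
r0: caller-saved, written=True
r1: callee-saved, written=True
r3: caller-saved, written=True
r4: callee-saved, written=True

SURVIVE = r1,r4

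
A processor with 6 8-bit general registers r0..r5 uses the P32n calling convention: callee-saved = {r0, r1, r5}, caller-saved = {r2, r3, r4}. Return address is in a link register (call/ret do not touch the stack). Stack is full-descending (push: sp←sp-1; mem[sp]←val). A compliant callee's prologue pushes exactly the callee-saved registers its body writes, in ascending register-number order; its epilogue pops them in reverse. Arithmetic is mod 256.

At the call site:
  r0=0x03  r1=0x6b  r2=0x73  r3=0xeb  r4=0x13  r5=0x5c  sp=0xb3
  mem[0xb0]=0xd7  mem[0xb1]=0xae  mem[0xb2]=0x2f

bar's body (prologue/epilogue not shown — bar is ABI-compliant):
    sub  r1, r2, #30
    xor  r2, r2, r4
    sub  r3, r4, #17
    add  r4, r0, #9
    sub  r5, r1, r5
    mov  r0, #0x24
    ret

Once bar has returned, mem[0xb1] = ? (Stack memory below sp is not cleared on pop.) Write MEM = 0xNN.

prologue: push r0 → mem[0xb2]=0x03, sp=0xb2
prologue: push r1 → mem[0xb1]=0x6b, sp=0xb1
prologue: push r5 → mem[0xb0]=0x5c, sp=0xb0
body[0] sub  r1, r2, #30 → r1=0x55
body[1] xor  r2, r2, r4 → r2=0x60
body[2] sub  r3, r4, #17 → r3=0x02
body[3] add  r4, r0, #9 → r4=0x0c
body[4] sub  r5, r1, r5 → r5=0xf9
body[5] mov  r0, #0x24 → r0=0x24
epilogue: pop r5=0x5c, sp=0xb1
epilogue: pop r1=0x6b, sp=0xb2
epilogue: pop r0=0x03, sp=0xb3
prologue pushed ['r0', 'r1', 'r5'] at ['0xb2', '0xb1', '0xb0']

MEM = 0x6b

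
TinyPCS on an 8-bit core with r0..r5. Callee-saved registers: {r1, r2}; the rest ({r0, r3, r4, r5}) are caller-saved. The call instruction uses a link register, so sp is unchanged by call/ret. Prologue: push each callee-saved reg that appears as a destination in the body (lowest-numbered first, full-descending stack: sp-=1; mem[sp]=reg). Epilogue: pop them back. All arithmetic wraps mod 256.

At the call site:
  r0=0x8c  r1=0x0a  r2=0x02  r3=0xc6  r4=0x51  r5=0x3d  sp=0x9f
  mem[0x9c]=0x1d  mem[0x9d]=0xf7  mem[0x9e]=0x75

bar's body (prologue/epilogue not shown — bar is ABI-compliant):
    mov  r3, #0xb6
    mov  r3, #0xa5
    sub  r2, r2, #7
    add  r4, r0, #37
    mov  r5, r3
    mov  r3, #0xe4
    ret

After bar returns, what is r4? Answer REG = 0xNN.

prologue: push r2 → mem[0x9e]=0x02, sp=0x9e
body[0] mov  r3, #0xb6 → r3=0xb6
body[1] mov  r3, #0xa5 → r3=0xa5
body[2] sub  r2, r2, #7 → r2=0xfb
body[3] add  r4, r0, #37 → r4=0xb1
body[4] mov  r5, r3 → r5=0xa5
body[5] mov  r3, #0xe4 → r3=0xe4
epilogue: pop r2=0x02, sp=0x9f
r4 is caller-saved → body value

REG = 0xb1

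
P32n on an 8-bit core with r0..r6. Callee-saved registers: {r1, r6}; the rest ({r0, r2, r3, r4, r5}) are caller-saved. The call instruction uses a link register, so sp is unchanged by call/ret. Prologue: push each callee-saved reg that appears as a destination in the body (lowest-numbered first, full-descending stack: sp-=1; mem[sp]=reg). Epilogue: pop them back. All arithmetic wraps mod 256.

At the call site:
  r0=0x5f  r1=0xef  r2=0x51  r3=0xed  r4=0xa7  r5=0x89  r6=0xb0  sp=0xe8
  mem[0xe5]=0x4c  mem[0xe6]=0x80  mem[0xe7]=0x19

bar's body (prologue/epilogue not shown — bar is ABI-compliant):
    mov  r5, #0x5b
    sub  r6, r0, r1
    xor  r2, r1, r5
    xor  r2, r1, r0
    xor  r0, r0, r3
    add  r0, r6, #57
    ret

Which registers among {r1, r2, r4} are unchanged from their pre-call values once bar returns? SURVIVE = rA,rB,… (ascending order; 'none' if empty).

SURVIVE = r1,r4

prologue: push r6 → mem[0xe7]=0xb0, sp=0xe7
body[0] mov  r5, #0x5b → r5=0x5b
body[1] sub  r6, r0, r1 → r6=0x70
body[2] xor  r2, r1, r5 → r2=0xb4
body[3] xor  r2, r1, r0 → r2=0xb0
body[4] xor  r0, r0, r3 → r0=0xb2
body[5] add  r0, r6, #57 → r0=0xa9
epilogue: pop r6=0xb0, sp=0xe8
r1: callee-saved, written=False
r2: caller-saved, written=True
r4: caller-saved, written=False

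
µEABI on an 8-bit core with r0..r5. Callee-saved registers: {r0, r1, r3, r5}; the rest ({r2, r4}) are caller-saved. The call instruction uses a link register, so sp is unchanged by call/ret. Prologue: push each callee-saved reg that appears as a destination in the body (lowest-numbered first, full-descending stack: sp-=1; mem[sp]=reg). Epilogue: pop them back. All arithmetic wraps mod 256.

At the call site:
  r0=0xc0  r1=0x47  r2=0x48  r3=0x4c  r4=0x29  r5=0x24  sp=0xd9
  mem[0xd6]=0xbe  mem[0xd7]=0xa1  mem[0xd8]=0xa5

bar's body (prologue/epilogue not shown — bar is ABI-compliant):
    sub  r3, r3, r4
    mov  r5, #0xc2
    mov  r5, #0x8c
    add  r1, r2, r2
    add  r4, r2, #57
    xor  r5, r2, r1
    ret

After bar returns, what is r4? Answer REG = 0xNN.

REG = 0x81

prologue: push r1 → mem[0xd8]=0x47, sp=0xd8
prologue: push r3 → mem[0xd7]=0x4c, sp=0xd7
prologue: push r5 → mem[0xd6]=0x24, sp=0xd6
body[0] sub  r3, r3, r4 → r3=0x23
body[1] mov  r5, #0xc2 → r5=0xc2
body[2] mov  r5, #0x8c → r5=0x8c
body[3] add  r1, r2, r2 → r1=0x90
body[4] add  r4, r2, #57 → r4=0x81
body[5] xor  r5, r2, r1 → r5=0xd8
epilogue: pop r5=0x24, sp=0xd7
epilogue: pop r3=0x4c, sp=0xd8
epilogue: pop r1=0x47, sp=0xd9
r4 is caller-saved → body value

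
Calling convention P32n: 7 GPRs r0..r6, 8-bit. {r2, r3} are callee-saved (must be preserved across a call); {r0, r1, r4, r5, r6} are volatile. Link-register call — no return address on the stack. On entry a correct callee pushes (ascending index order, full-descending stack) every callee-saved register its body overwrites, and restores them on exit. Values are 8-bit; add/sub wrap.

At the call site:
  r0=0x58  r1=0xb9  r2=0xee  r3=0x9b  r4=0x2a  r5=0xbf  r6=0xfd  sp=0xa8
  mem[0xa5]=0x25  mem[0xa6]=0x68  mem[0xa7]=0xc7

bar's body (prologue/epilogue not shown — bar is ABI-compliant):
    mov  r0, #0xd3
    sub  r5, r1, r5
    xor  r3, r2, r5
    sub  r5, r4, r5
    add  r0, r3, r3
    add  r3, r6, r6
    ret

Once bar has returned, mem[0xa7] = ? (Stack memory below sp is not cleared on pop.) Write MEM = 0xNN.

MEM = 0x9b

prologue: push r3 → mem[0xa7]=0x9b, sp=0xa7
body[0] mov  r0, #0xd3 → r0=0xd3
body[1] sub  r5, r1, r5 → r5=0xfa
body[2] xor  r3, r2, r5 → r3=0x14
body[3] sub  r5, r4, r5 → r5=0x30
body[4] add  r0, r3, r3 → r0=0x28
body[5] add  r3, r6, r6 → r3=0xfa
epilogue: pop r3=0x9b, sp=0xa8
prologue pushed ['r3'] at ['0xa7']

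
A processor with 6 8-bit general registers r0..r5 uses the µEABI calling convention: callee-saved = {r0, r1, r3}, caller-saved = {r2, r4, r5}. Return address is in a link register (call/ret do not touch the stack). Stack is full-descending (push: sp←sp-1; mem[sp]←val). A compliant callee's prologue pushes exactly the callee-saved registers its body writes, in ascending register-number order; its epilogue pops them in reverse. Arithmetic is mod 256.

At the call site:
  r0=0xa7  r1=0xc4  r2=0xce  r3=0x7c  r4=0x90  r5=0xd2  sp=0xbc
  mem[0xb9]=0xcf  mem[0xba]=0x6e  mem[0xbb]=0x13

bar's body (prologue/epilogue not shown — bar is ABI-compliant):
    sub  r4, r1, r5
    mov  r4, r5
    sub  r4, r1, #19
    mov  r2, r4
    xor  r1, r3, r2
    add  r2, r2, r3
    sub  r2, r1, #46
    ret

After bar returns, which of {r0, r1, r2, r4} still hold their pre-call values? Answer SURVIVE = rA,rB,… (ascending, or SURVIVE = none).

SURVIVE = r0,r1

prologue: push r1 -> mem[0xbb]=0xc4, sp=0xbb
body[0] sub  r4, r1, r5 -> r4=0xf2
body[1] mov  r4, r5 -> r4=0xd2
body[2] sub  r4, r1, #19 -> r4=0xb1
body[3] mov  r2, r4 -> r2=0xb1
body[4] xor  r1, r3, r2 -> r1=0xcd
body[5] add  r2, r2, r3 -> r2=0x2d
body[6] sub  r2, r1, #46 -> r2=0x9f
epilogue: pop r1=0xc4, sp=0xbc
r0: callee-saved, written=False
r1: callee-saved, written=True
r2: caller-saved, written=True
r4: caller-saved, written=True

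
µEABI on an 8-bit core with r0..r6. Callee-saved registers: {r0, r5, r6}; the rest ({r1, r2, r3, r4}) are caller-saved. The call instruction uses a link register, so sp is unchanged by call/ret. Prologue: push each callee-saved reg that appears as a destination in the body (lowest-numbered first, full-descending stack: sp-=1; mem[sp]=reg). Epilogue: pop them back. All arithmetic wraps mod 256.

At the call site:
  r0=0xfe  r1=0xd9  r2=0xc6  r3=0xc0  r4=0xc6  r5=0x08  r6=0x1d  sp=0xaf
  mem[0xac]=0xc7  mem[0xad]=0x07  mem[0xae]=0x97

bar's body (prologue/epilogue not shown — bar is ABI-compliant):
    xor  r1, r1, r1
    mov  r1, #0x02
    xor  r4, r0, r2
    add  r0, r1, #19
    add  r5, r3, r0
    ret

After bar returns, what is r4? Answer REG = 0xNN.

prologue: push r0 → mem[0xae]=0xfe, sp=0xae
prologue: push r5 → mem[0xad]=0x08, sp=0xad
body[0] xor  r1, r1, r1 → r1=0x00
body[1] mov  r1, #0x02 → r1=0x02
body[2] xor  r4, r0, r2 → r4=0x38
body[3] add  r0, r1, #19 → r0=0x15
body[4] add  r5, r3, r0 → r5=0xd5
epilogue: pop r5=0x08, sp=0xae
epilogue: pop r0=0xfe, sp=0xaf
r4 is caller-saved → body value

REG = 0x38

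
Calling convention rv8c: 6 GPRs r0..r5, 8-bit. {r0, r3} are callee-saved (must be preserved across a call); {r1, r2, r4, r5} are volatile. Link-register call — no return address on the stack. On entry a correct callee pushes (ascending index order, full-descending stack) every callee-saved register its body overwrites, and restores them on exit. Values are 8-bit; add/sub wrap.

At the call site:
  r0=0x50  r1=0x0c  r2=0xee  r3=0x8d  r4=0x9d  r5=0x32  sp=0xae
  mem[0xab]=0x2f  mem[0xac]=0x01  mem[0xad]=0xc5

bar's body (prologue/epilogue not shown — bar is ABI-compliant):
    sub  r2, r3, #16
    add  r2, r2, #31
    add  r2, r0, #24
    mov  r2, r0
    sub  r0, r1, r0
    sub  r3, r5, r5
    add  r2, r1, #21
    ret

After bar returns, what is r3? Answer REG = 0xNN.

prologue: push r0 -> mem[0xad]=0x50, sp=0xad
prologue: push r3 -> mem[0xac]=0x8d, sp=0xac
body[0] sub  r2, r3, #16 -> r2=0x7d
body[1] add  r2, r2, #31 -> r2=0x9c
body[2] add  r2, r0, #24 -> r2=0x68
body[3] mov  r2, r0 -> r2=0x50
body[4] sub  r0, r1, r0 -> r0=0xbc
body[5] sub  r3, r5, r5 -> r3=0x00
body[6] add  r2, r1, #21 -> r2=0x21
epilogue: pop r3=0x8d, sp=0xad
epilogue: pop r0=0x50, sp=0xae
r3 is callee-saved -> restored

REG = 0x8d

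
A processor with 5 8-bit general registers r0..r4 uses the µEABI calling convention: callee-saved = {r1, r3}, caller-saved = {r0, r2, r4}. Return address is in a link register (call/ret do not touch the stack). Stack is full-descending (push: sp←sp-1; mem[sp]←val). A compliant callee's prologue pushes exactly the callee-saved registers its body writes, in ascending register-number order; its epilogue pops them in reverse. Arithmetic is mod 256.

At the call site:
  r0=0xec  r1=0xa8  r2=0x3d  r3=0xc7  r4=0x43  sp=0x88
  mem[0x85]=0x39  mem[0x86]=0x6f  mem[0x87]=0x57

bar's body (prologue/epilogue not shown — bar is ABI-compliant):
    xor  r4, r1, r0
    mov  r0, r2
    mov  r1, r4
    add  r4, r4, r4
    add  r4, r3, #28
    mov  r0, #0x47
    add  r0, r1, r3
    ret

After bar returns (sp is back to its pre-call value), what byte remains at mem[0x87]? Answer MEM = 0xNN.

MEM = 0xa8

prologue: push r1 → mem[0x87]=0xa8, sp=0x87
body[0] xor  r4, r1, r0 → r4=0x44
body[1] mov  r0, r2 → r0=0x3d
body[2] mov  r1, r4 → r1=0x44
body[3] add  r4, r4, r4 → r4=0x88
body[4] add  r4, r3, #28 → r4=0xe3
body[5] mov  r0, #0x47 → r0=0x47
body[6] add  r0, r1, r3 → r0=0x0b
epilogue: pop r1=0xa8, sp=0x88
prologue pushed ['r1'] at ['0x87']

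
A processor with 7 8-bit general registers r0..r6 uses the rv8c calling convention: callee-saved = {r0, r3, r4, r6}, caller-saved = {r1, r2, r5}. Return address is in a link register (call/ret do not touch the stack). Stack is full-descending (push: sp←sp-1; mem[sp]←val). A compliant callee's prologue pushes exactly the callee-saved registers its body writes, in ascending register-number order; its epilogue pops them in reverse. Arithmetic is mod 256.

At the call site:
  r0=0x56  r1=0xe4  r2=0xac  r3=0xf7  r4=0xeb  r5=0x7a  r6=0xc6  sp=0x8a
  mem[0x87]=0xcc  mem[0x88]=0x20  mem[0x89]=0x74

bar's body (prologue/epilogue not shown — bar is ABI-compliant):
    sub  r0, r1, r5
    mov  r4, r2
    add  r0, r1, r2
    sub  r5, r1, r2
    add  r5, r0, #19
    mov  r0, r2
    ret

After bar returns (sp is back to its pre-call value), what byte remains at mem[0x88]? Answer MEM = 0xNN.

MEM = 0xeb

prologue: push r0 -> mem[0x89]=0x56, sp=0x89
prologue: push r4 -> mem[0x88]=0xeb, sp=0x88
body[0] sub  r0, r1, r5 -> r0=0x6a
body[1] mov  r4, r2 -> r4=0xac
body[2] add  r0, r1, r2 -> r0=0x90
body[3] sub  r5, r1, r2 -> r5=0x38
body[4] add  r5, r0, #19 -> r5=0xa3
body[5] mov  r0, r2 -> r0=0xac
epilogue: pop r4=0xeb, sp=0x89
epilogue: pop r0=0x56, sp=0x8a
prologue pushed ['r0', 'r4'] at ['0x89', '0x88']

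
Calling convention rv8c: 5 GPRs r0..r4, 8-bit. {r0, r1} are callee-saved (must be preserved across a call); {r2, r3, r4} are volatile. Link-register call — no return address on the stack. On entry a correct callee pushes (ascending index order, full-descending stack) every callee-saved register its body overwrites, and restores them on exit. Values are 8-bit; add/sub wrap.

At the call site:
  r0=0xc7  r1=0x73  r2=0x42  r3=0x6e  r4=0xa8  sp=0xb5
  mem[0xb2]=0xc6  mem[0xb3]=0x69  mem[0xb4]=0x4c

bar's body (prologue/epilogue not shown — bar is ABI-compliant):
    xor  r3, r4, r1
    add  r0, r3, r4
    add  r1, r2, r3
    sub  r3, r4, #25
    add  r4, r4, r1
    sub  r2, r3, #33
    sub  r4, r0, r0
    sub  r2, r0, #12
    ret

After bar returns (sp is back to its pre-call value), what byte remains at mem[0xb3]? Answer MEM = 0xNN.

MEM = 0x73

prologue: push r0 -> mem[0xb4]=0xc7, sp=0xb4
prologue: push r1 -> mem[0xb3]=0x73, sp=0xb3
body[0] xor  r3, r4, r1 -> r3=0xdb
body[1] add  r0, r3, r4 -> r0=0x83
body[2] add  r1, r2, r3 -> r1=0x1d
body[3] sub  r3, r4, #25 -> r3=0x8f
body[4] add  r4, r4, r1 -> r4=0xc5
body[5] sub  r2, r3, #33 -> r2=0x6e
body[6] sub  r4, r0, r0 -> r4=0x00
body[7] sub  r2, r0, #12 -> r2=0x77
epilogue: pop r1=0x73, sp=0xb4
epilogue: pop r0=0xc7, sp=0xb5
prologue pushed ['r0', 'r1'] at ['0xb4', '0xb3']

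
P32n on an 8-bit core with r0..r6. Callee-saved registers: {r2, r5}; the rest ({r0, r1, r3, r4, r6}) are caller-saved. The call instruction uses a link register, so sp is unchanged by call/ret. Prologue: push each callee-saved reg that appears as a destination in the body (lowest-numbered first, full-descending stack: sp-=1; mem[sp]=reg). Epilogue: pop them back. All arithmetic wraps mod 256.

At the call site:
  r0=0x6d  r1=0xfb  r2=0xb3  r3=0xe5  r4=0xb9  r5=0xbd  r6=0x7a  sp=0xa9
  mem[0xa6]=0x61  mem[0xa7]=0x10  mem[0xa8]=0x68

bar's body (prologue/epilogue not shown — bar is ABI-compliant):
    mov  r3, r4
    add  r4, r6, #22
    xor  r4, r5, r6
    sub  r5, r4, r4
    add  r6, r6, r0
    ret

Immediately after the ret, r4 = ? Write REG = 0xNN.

REG = 0xc7

prologue: push r5 → mem[0xa8]=0xbd, sp=0xa8
body[0] mov  r3, r4 → r3=0xb9
body[1] add  r4, r6, #22 → r4=0x90
body[2] xor  r4, r5, r6 → r4=0xc7
body[3] sub  r5, r4, r4 → r5=0x00
body[4] add  r6, r6, r0 → r6=0xe7
epilogue: pop r5=0xbd, sp=0xa9
r4 is caller-saved → body value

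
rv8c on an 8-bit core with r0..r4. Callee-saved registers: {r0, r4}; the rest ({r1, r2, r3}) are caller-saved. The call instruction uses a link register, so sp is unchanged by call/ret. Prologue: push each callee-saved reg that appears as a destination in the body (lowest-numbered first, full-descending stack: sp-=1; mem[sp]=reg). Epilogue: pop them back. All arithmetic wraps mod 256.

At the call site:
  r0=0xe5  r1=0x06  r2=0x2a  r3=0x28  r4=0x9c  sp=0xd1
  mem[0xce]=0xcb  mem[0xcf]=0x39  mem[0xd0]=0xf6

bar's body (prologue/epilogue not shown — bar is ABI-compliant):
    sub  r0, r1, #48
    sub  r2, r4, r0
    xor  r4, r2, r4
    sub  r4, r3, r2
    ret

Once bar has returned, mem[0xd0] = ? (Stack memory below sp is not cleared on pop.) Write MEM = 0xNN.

prologue: push r0 -> mem[0xd0]=0xe5, sp=0xd0
prologue: push r4 -> mem[0xcf]=0x9c, sp=0xcf
body[0] sub  r0, r1, #48 -> r0=0xd6
body[1] sub  r2, r4, r0 -> r2=0xc6
body[2] xor  r4, r2, r4 -> r4=0x5a
body[3] sub  r4, r3, r2 -> r4=0x62
epilogue: pop r4=0x9c, sp=0xd0
epilogue: pop r0=0xe5, sp=0xd1
prologue pushed ['r0', 'r4'] at ['0xd0', '0xcf']

MEM = 0xe5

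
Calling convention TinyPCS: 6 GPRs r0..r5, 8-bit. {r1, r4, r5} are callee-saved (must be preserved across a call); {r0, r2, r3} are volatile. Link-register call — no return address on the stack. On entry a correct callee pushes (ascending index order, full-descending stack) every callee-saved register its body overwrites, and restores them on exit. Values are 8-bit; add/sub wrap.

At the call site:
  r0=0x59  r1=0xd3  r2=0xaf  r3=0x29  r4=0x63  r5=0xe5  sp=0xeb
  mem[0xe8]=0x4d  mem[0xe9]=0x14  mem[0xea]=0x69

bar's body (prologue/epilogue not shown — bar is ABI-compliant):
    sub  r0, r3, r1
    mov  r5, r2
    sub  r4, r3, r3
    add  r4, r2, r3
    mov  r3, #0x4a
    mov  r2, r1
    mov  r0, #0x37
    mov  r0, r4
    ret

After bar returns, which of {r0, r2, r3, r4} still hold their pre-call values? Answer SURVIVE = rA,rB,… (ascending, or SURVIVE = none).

SURVIVE = r4

prologue: push r4 → mem[0xea]=0x63, sp=0xea
prologue: push r5 → mem[0xe9]=0xe5, sp=0xe9
body[0] sub  r0, r3, r1 → r0=0x56
body[1] mov  r5, r2 → r5=0xaf
body[2] sub  r4, r3, r3 → r4=0x00
body[3] add  r4, r2, r3 → r4=0xd8
body[4] mov  r3, #0x4a → r3=0x4a
body[5] mov  r2, r1 → r2=0xd3
body[6] mov  r0, #0x37 → r0=0x37
body[7] mov  r0, r4 → r0=0xd8
epilogue: pop r5=0xe5, sp=0xea
epilogue: pop r4=0x63, sp=0xeb
r0: caller-saved, written=True
r2: caller-saved, written=True
r3: caller-saved, written=True
r4: callee-saved, written=True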